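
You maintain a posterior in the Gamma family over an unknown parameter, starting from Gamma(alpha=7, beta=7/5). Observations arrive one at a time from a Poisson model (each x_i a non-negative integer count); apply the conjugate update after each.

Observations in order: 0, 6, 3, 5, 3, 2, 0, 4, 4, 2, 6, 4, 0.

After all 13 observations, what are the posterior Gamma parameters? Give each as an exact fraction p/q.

obs 1: x=0 → posterior Gamma(7, 12/5)
obs 2: x=6 → posterior Gamma(13, 17/5)
obs 3: x=3 → posterior Gamma(16, 22/5)
obs 4: x=5 → posterior Gamma(21, 27/5)
obs 5: x=3 → posterior Gamma(24, 32/5)
obs 6: x=2 → posterior Gamma(26, 37/5)
obs 7: x=0 → posterior Gamma(26, 42/5)
obs 8: x=4 → posterior Gamma(30, 47/5)
obs 9: x=4 → posterior Gamma(34, 52/5)
obs 10: x=2 → posterior Gamma(36, 57/5)
obs 11: x=6 → posterior Gamma(42, 62/5)
obs 12: x=4 → posterior Gamma(46, 67/5)
obs 13: x=0 → posterior Gamma(46, 72/5)

alpha=46, beta=72/5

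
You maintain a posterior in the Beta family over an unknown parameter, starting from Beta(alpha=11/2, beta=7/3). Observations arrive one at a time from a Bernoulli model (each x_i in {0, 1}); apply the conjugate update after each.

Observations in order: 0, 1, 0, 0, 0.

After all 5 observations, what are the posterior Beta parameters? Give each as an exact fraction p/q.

alpha=13/2, beta=19/3

obs 1: x=0 → posterior Beta(11/2, 10/3)
obs 2: x=1 → posterior Beta(13/2, 10/3)
obs 3: x=0 → posterior Beta(13/2, 13/3)
obs 4: x=0 → posterior Beta(13/2, 16/3)
obs 5: x=0 → posterior Beta(13/2, 19/3)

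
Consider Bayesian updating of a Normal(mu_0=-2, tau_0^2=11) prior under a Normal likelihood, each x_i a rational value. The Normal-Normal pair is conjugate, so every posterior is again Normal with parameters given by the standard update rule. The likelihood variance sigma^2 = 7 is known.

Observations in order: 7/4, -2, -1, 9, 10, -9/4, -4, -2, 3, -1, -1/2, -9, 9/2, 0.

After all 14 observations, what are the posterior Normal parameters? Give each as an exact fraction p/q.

obs 1: x=7/4 → posterior Normal(7/24, 77/18)
obs 2: x=-2 → posterior Normal(-67/116, 77/29)
obs 3: x=-1 → posterior Normal(-111/160, 77/40)
obs 4: x=9 → posterior Normal(95/68, 77/51)
obs 5: x=10 → posterior Normal(725/248, 77/62)
obs 6: x=-9/4 → posterior Normal(313/146, 77/73)
obs 7: x=-4 → posterior Normal(75/56, 11/12)
obs 8: x=-2 → posterior Normal(181/190, 77/95)
obs 9: x=3 → posterior Normal(247/212, 77/106)
obs 10: x=-1 → posterior Normal(25/26, 77/117)
obs 11: x=-1/2 → posterior Normal(107/128, 77/128)
obs 12: x=-9 → posterior Normal(8/139, 77/139)
obs 13: x=9/2 → posterior Normal(23/60, 77/150)
obs 14: x=0 → posterior Normal(5/14, 11/23)

mu_0=5/14, tau_0^2=11/23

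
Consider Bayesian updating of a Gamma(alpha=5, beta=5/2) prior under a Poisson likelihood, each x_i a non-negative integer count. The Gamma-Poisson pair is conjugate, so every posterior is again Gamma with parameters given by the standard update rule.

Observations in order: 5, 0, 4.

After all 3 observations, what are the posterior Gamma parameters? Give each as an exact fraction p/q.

obs 1: x=5 → posterior Gamma(10, 7/2)
obs 2: x=0 → posterior Gamma(10, 9/2)
obs 3: x=4 → posterior Gamma(14, 11/2)

alpha=14, beta=11/2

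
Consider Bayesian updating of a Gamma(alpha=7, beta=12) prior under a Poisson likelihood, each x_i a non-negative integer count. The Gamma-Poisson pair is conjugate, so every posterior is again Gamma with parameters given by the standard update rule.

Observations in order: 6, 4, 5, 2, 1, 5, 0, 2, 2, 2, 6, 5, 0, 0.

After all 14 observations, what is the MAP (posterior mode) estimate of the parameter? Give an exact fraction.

23/13

obs 1: x=6 → posterior Gamma(13, 13)
obs 2: x=4 → posterior Gamma(17, 14)
obs 3: x=5 → posterior Gamma(22, 15)
obs 4: x=2 → posterior Gamma(24, 16)
obs 5: x=1 → posterior Gamma(25, 17)
obs 6: x=5 → posterior Gamma(30, 18)
obs 7: x=0 → posterior Gamma(30, 19)
obs 8: x=2 → posterior Gamma(32, 20)
obs 9: x=2 → posterior Gamma(34, 21)
obs 10: x=2 → posterior Gamma(36, 22)
obs 11: x=6 → posterior Gamma(42, 23)
obs 12: x=5 → posterior Gamma(47, 24)
obs 13: x=0 → posterior Gamma(47, 25)
obs 14: x=0 → posterior Gamma(47, 26)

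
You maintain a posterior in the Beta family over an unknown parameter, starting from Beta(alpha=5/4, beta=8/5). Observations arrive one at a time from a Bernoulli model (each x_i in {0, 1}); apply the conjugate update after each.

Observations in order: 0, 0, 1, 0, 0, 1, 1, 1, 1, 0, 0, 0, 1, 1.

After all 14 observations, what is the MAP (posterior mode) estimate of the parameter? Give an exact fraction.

145/297

obs 1: x=0 → posterior Beta(5/4, 13/5)
obs 2: x=0 → posterior Beta(5/4, 18/5)
obs 3: x=1 → posterior Beta(9/4, 18/5)
obs 4: x=0 → posterior Beta(9/4, 23/5)
obs 5: x=0 → posterior Beta(9/4, 28/5)
obs 6: x=1 → posterior Beta(13/4, 28/5)
obs 7: x=1 → posterior Beta(17/4, 28/5)
obs 8: x=1 → posterior Beta(21/4, 28/5)
obs 9: x=1 → posterior Beta(25/4, 28/5)
obs 10: x=0 → posterior Beta(25/4, 33/5)
obs 11: x=0 → posterior Beta(25/4, 38/5)
obs 12: x=0 → posterior Beta(25/4, 43/5)
obs 13: x=1 → posterior Beta(29/4, 43/5)
obs 14: x=1 → posterior Beta(33/4, 43/5)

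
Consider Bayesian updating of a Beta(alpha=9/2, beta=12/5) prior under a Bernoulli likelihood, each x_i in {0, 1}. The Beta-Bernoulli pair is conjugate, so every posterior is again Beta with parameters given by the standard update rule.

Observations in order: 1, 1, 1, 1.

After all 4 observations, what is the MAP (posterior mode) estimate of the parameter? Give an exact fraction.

75/89

obs 1: x=1 → posterior Beta(11/2, 12/5)
obs 2: x=1 → posterior Beta(13/2, 12/5)
obs 3: x=1 → posterior Beta(15/2, 12/5)
obs 4: x=1 → posterior Beta(17/2, 12/5)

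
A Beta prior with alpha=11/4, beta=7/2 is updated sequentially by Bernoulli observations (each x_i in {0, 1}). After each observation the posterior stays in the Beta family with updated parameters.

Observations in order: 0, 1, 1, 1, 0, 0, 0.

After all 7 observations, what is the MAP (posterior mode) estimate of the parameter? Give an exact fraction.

19/45

obs 1: x=0 → posterior Beta(11/4, 9/2)
obs 2: x=1 → posterior Beta(15/4, 9/2)
obs 3: x=1 → posterior Beta(19/4, 9/2)
obs 4: x=1 → posterior Beta(23/4, 9/2)
obs 5: x=0 → posterior Beta(23/4, 11/2)
obs 6: x=0 → posterior Beta(23/4, 13/2)
obs 7: x=0 → posterior Beta(23/4, 15/2)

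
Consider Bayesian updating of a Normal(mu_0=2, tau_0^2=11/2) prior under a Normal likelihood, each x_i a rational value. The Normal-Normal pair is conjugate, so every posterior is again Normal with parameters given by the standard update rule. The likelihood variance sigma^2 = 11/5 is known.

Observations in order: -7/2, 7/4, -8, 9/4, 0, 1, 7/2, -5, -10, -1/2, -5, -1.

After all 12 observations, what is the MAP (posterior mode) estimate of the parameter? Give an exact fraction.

obs 1: x=-7/2 → posterior Normal(-27/14, 11/7)
obs 2: x=7/4 → posterior Normal(-19/48, 11/12)
obs 3: x=-8 → posterior Normal(-179/68, 11/17)
obs 4: x=9/4 → posterior Normal(-67/44, 1/2)
obs 5: x=0 → posterior Normal(-67/54, 11/27)
obs 6: x=1 → posterior Normal(-57/64, 11/32)
obs 7: x=7/2 → posterior Normal(-11/37, 11/37)
obs 8: x=-5 → posterior Normal(-6/7, 11/42)
obs 9: x=-10 → posterior Normal(-86/47, 11/47)
obs 10: x=-1/2 → posterior Normal(-177/104, 11/52)
obs 11: x=-5 → posterior Normal(-227/114, 11/57)
obs 12: x=-1 → posterior Normal(-237/124, 11/62)

-237/124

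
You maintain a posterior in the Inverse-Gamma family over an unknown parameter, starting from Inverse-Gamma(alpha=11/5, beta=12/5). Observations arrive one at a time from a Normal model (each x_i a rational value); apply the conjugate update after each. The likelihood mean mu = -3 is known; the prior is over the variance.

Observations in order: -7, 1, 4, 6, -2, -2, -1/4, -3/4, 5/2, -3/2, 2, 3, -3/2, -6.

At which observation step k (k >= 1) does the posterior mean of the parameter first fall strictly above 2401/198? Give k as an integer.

k = 3

obs 1: x=-7 → posterior Inverse-Gamma(27/10, 52/5)
obs 2: x=1 → posterior Inverse-Gamma(16/5, 92/5)
obs 3: x=4 → posterior Inverse-Gamma(37/10, 429/10)
obs 4: x=6 → posterior Inverse-Gamma(21/5, 417/5)
obs 5: x=-2 → posterior Inverse-Gamma(47/10, 839/10)
obs 6: x=-2 → posterior Inverse-Gamma(26/5, 422/5)
obs 7: x=-1/4 → posterior Inverse-Gamma(57/10, 14109/160)
obs 8: x=-3/4 → posterior Inverse-Gamma(31/5, 7257/80)
obs 9: x=5/2 → posterior Inverse-Gamma(67/10, 8467/80)
obs 10: x=-3/2 → posterior Inverse-Gamma(36/5, 8557/80)
obs 11: x=2 → posterior Inverse-Gamma(77/10, 9557/80)
obs 12: x=3 → posterior Inverse-Gamma(41/5, 10997/80)
obs 13: x=-3/2 → posterior Inverse-Gamma(87/10, 11087/80)
obs 14: x=-6 → posterior Inverse-Gamma(46/5, 11447/80)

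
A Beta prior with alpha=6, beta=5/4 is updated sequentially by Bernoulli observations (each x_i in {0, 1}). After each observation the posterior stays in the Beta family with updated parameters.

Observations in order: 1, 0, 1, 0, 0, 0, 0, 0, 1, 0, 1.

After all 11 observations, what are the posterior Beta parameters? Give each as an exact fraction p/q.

alpha=10, beta=33/4

obs 1: x=1 → posterior Beta(7, 5/4)
obs 2: x=0 → posterior Beta(7, 9/4)
obs 3: x=1 → posterior Beta(8, 9/4)
obs 4: x=0 → posterior Beta(8, 13/4)
obs 5: x=0 → posterior Beta(8, 17/4)
obs 6: x=0 → posterior Beta(8, 21/4)
obs 7: x=0 → posterior Beta(8, 25/4)
obs 8: x=0 → posterior Beta(8, 29/4)
obs 9: x=1 → posterior Beta(9, 29/4)
obs 10: x=0 → posterior Beta(9, 33/4)
obs 11: x=1 → posterior Beta(10, 33/4)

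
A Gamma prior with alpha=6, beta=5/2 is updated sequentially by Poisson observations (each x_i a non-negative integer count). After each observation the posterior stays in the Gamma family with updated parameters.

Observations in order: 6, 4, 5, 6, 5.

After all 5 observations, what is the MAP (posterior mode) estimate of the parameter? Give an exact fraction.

62/15

obs 1: x=6 → posterior Gamma(12, 7/2)
obs 2: x=4 → posterior Gamma(16, 9/2)
obs 3: x=5 → posterior Gamma(21, 11/2)
obs 4: x=6 → posterior Gamma(27, 13/2)
obs 5: x=5 → posterior Gamma(32, 15/2)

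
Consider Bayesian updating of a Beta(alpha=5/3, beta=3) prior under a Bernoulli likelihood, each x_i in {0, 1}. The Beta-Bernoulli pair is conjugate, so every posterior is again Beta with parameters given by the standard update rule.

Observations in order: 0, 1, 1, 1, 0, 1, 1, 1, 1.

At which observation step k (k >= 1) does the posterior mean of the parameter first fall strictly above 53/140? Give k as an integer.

k = 2

obs 1: x=0 → posterior Beta(5/3, 4)
obs 2: x=1 → posterior Beta(8/3, 4)
obs 3: x=1 → posterior Beta(11/3, 4)
obs 4: x=1 → posterior Beta(14/3, 4)
obs 5: x=0 → posterior Beta(14/3, 5)
obs 6: x=1 → posterior Beta(17/3, 5)
obs 7: x=1 → posterior Beta(20/3, 5)
obs 8: x=1 → posterior Beta(23/3, 5)
obs 9: x=1 → posterior Beta(26/3, 5)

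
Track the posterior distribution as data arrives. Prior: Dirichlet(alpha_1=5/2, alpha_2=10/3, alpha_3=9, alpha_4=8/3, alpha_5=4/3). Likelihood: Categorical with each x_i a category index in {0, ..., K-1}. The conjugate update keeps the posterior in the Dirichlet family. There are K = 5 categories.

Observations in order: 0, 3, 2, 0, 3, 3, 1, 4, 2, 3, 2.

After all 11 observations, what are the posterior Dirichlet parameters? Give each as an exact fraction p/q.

obs 1: x=0 → posterior Dirichlet(7/2, 10/3, 9, 8/3, 4/3)
obs 2: x=3 → posterior Dirichlet(7/2, 10/3, 9, 11/3, 4/3)
obs 3: x=2 → posterior Dirichlet(7/2, 10/3, 10, 11/3, 4/3)
obs 4: x=0 → posterior Dirichlet(9/2, 10/3, 10, 11/3, 4/3)
obs 5: x=3 → posterior Dirichlet(9/2, 10/3, 10, 14/3, 4/3)
obs 6: x=3 → posterior Dirichlet(9/2, 10/3, 10, 17/3, 4/3)
obs 7: x=1 → posterior Dirichlet(9/2, 13/3, 10, 17/3, 4/3)
obs 8: x=4 → posterior Dirichlet(9/2, 13/3, 10, 17/3, 7/3)
obs 9: x=2 → posterior Dirichlet(9/2, 13/3, 11, 17/3, 7/3)
obs 10: x=3 → posterior Dirichlet(9/2, 13/3, 11, 20/3, 7/3)
obs 11: x=2 → posterior Dirichlet(9/2, 13/3, 12, 20/3, 7/3)

alpha_1=9/2, alpha_2=13/3, alpha_3=12, alpha_4=20/3, alpha_5=7/3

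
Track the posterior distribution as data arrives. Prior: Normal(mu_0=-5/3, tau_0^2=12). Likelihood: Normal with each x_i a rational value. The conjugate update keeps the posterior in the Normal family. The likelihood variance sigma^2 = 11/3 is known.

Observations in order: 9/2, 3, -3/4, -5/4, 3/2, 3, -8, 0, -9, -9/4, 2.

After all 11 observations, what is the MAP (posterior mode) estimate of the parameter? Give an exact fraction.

obs 1: x=9/2 → posterior Normal(431/141, 132/47)
obs 2: x=3 → posterior Normal(755/249, 132/83)
obs 3: x=-3/4 → posterior Normal(674/357, 132/119)
obs 4: x=-5/4 → posterior Normal(539/465, 132/155)
obs 5: x=3/2 → posterior Normal(701/573, 132/191)
obs 6: x=3 → posterior Normal(1025/681, 132/227)
obs 7: x=-8 → posterior Normal(161/789, 132/263)
obs 8: x=0 → posterior Normal(7/39, 132/299)
obs 9: x=-9 → posterior Normal(-811/1005, 132/335)
obs 10: x=-9/4 → posterior Normal(-1054/1113, 132/371)
obs 11: x=2 → posterior Normal(-838/1221, 12/37)

-838/1221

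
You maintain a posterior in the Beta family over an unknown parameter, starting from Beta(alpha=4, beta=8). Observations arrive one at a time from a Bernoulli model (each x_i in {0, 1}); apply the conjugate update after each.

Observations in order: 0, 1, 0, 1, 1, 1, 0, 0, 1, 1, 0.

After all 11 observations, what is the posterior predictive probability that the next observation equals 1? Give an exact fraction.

obs 1: x=0 → posterior Beta(4, 9)
obs 2: x=1 → posterior Beta(5, 9)
obs 3: x=0 → posterior Beta(5, 10)
obs 4: x=1 → posterior Beta(6, 10)
obs 5: x=1 → posterior Beta(7, 10)
obs 6: x=1 → posterior Beta(8, 10)
obs 7: x=0 → posterior Beta(8, 11)
obs 8: x=0 → posterior Beta(8, 12)
obs 9: x=1 → posterior Beta(9, 12)
obs 10: x=1 → posterior Beta(10, 12)
obs 11: x=0 → posterior Beta(10, 13)

10/23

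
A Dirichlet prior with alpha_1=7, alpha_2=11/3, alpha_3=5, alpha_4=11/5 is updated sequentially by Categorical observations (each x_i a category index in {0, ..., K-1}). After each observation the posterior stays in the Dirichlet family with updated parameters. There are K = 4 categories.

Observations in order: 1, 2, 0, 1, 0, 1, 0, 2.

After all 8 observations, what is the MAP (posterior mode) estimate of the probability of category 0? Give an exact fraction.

obs 1: x=1 → posterior Dirichlet(7, 14/3, 5, 11/5)
obs 2: x=2 → posterior Dirichlet(7, 14/3, 6, 11/5)
obs 3: x=0 → posterior Dirichlet(8, 14/3, 6, 11/5)
obs 4: x=1 → posterior Dirichlet(8, 17/3, 6, 11/5)
obs 5: x=0 → posterior Dirichlet(9, 17/3, 6, 11/5)
obs 6: x=1 → posterior Dirichlet(9, 20/3, 6, 11/5)
obs 7: x=0 → posterior Dirichlet(10, 20/3, 6, 11/5)
obs 8: x=2 → posterior Dirichlet(10, 20/3, 7, 11/5)

135/328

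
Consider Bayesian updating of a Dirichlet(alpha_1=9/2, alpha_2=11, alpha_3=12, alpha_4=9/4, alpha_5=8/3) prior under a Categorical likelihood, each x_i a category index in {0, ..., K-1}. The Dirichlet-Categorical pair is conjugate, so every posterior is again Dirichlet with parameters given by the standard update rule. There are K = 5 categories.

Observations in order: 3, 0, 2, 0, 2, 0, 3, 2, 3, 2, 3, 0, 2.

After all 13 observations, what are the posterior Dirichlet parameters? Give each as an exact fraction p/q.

obs 1: x=3 → posterior Dirichlet(9/2, 11, 12, 13/4, 8/3)
obs 2: x=0 → posterior Dirichlet(11/2, 11, 12, 13/4, 8/3)
obs 3: x=2 → posterior Dirichlet(11/2, 11, 13, 13/4, 8/3)
obs 4: x=0 → posterior Dirichlet(13/2, 11, 13, 13/4, 8/3)
obs 5: x=2 → posterior Dirichlet(13/2, 11, 14, 13/4, 8/3)
obs 6: x=0 → posterior Dirichlet(15/2, 11, 14, 13/4, 8/3)
obs 7: x=3 → posterior Dirichlet(15/2, 11, 14, 17/4, 8/3)
obs 8: x=2 → posterior Dirichlet(15/2, 11, 15, 17/4, 8/3)
obs 9: x=3 → posterior Dirichlet(15/2, 11, 15, 21/4, 8/3)
obs 10: x=2 → posterior Dirichlet(15/2, 11, 16, 21/4, 8/3)
obs 11: x=3 → posterior Dirichlet(15/2, 11, 16, 25/4, 8/3)
obs 12: x=0 → posterior Dirichlet(17/2, 11, 16, 25/4, 8/3)
obs 13: x=2 → posterior Dirichlet(17/2, 11, 17, 25/4, 8/3)

alpha_1=17/2, alpha_2=11, alpha_3=17, alpha_4=25/4, alpha_5=8/3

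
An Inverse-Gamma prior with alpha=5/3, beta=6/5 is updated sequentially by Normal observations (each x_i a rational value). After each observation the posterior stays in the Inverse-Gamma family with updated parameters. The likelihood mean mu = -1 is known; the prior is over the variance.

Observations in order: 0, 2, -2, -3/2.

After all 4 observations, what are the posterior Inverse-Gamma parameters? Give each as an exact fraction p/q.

obs 1: x=0 → posterior Inverse-Gamma(13/6, 17/10)
obs 2: x=2 → posterior Inverse-Gamma(8/3, 31/5)
obs 3: x=-2 → posterior Inverse-Gamma(19/6, 67/10)
obs 4: x=-3/2 → posterior Inverse-Gamma(11/3, 273/40)

alpha=11/3, beta=273/40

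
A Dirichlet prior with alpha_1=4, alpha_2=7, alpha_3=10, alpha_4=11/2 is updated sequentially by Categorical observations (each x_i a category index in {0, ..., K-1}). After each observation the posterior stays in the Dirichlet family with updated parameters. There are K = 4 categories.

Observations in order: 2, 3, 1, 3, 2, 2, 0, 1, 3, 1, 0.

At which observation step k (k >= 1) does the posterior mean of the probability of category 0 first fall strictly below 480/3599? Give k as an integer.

obs 1: x=2 → posterior Dirichlet(4, 7, 11, 11/2)
obs 2: x=3 → posterior Dirichlet(4, 7, 11, 13/2)
obs 3: x=1 → posterior Dirichlet(4, 8, 11, 13/2)
obs 4: x=3 → posterior Dirichlet(4, 8, 11, 15/2)
obs 5: x=2 → posterior Dirichlet(4, 8, 12, 15/2)
obs 6: x=2 → posterior Dirichlet(4, 8, 13, 15/2)
obs 7: x=0 → posterior Dirichlet(5, 8, 13, 15/2)
obs 8: x=1 → posterior Dirichlet(5, 9, 13, 15/2)
obs 9: x=3 → posterior Dirichlet(5, 9, 13, 17/2)
obs 10: x=1 → posterior Dirichlet(5, 10, 13, 17/2)
obs 11: x=0 → posterior Dirichlet(6, 10, 13, 17/2)

k = 4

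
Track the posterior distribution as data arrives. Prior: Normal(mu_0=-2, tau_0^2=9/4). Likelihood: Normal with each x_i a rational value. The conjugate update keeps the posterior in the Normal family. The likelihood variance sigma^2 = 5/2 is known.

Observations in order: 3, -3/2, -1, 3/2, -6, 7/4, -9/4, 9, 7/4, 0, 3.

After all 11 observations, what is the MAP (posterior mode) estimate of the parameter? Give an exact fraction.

obs 1: x=3 → posterior Normal(7/19, 45/38)
obs 2: x=-3/2 → posterior Normal(-13/56, 45/56)
obs 3: x=-1 → posterior Normal(-31/74, 45/74)
obs 4: x=3/2 → posterior Normal(-1/23, 45/92)
obs 5: x=-6 → posterior Normal(-56/55, 9/22)
obs 6: x=7/4 → posterior Normal(-161/256, 45/128)
obs 7: x=-9/4 → posterior Normal(-121/146, 45/146)
obs 8: x=9 → posterior Normal(1/4, 45/164)
obs 9: x=7/4 → posterior Normal(145/364, 45/182)
obs 10: x=0 → posterior Normal(29/80, 9/40)
obs 11: x=3 → posterior Normal(253/436, 45/218)

253/436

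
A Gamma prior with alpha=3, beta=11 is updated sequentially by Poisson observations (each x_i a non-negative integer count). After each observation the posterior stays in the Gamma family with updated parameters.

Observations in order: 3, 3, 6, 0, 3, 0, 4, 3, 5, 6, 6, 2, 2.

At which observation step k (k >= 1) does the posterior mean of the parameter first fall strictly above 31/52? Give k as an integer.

obs 1: x=3 → posterior Gamma(6, 12)
obs 2: x=3 → posterior Gamma(9, 13)
obs 3: x=6 → posterior Gamma(15, 14)
obs 4: x=0 → posterior Gamma(15, 15)
obs 5: x=3 → posterior Gamma(18, 16)
obs 6: x=0 → posterior Gamma(18, 17)
obs 7: x=4 → posterior Gamma(22, 18)
obs 8: x=3 → posterior Gamma(25, 19)
obs 9: x=5 → posterior Gamma(30, 20)
obs 10: x=6 → posterior Gamma(36, 21)
obs 11: x=6 → posterior Gamma(42, 22)
obs 12: x=2 → posterior Gamma(44, 23)
obs 13: x=2 → posterior Gamma(46, 24)

k = 2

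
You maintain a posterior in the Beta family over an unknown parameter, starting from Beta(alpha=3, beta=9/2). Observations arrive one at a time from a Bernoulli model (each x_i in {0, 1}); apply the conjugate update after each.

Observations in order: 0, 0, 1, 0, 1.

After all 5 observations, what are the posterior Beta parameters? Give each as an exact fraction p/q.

alpha=5, beta=15/2

obs 1: x=0 → posterior Beta(3, 11/2)
obs 2: x=0 → posterior Beta(3, 13/2)
obs 3: x=1 → posterior Beta(4, 13/2)
obs 4: x=0 → posterior Beta(4, 15/2)
obs 5: x=1 → posterior Beta(5, 15/2)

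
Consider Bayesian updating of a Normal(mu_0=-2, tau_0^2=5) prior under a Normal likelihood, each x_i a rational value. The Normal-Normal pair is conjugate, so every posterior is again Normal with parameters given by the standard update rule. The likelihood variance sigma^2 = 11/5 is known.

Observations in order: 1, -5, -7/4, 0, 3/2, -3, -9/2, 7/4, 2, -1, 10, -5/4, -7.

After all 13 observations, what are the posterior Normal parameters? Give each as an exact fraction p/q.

obs 1: x=1 → posterior Normal(1/12, 55/36)
obs 2: x=-5 → posterior Normal(-2, 55/61)
obs 3: x=-7/4 → posterior Normal(-663/344, 55/86)
obs 4: x=0 → posterior Normal(-221/148, 55/111)
obs 5: x=3/2 → posterior Normal(-513/544, 55/136)
obs 6: x=-3 → posterior Normal(-813/644, 55/161)
obs 7: x=-9/2 → posterior Normal(-421/248, 55/186)
obs 8: x=7/4 → posterior Normal(-272/211, 55/211)
obs 9: x=2 → posterior Normal(-111/118, 55/236)
obs 10: x=-1 → posterior Normal(-247/261, 55/261)
obs 11: x=10 → posterior Normal(3/286, 5/26)
obs 12: x=-5/4 → posterior Normal(-113/1244, 55/311)
obs 13: x=-7 → posterior Normal(-271/448, 55/336)

mu_0=-271/448, tau_0^2=55/336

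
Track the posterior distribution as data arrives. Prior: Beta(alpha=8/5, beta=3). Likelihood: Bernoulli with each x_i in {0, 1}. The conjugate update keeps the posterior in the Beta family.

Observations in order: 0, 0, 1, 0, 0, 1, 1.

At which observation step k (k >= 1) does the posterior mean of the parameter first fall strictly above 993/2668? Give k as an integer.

k = 7

obs 1: x=0 → posterior Beta(8/5, 4)
obs 2: x=0 → posterior Beta(8/5, 5)
obs 3: x=1 → posterior Beta(13/5, 5)
obs 4: x=0 → posterior Beta(13/5, 6)
obs 5: x=0 → posterior Beta(13/5, 7)
obs 6: x=1 → posterior Beta(18/5, 7)
obs 7: x=1 → posterior Beta(23/5, 7)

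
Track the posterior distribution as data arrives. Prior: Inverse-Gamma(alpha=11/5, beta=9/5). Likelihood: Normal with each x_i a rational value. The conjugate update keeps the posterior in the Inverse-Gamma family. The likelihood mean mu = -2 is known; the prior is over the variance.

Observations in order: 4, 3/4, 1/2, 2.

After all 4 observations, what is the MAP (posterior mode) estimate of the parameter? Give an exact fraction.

obs 1: x=4 → posterior Inverse-Gamma(27/10, 99/5)
obs 2: x=3/4 → posterior Inverse-Gamma(16/5, 3773/160)
obs 3: x=1/2 → posterior Inverse-Gamma(37/10, 4273/160)
obs 4: x=2 → posterior Inverse-Gamma(21/5, 5553/160)

5553/832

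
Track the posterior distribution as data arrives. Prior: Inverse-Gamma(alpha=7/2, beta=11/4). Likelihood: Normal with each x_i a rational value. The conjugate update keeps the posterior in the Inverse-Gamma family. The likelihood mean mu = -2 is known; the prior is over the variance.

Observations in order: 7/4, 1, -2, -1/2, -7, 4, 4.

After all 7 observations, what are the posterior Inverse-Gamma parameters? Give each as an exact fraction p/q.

alpha=7, beta=2045/32

obs 1: x=7/4 → posterior Inverse-Gamma(4, 313/32)
obs 2: x=1 → posterior Inverse-Gamma(9/2, 457/32)
obs 3: x=-2 → posterior Inverse-Gamma(5, 457/32)
obs 4: x=-1/2 → posterior Inverse-Gamma(11/2, 493/32)
obs 5: x=-7 → posterior Inverse-Gamma(6, 893/32)
obs 6: x=4 → posterior Inverse-Gamma(13/2, 1469/32)
obs 7: x=4 → posterior Inverse-Gamma(7, 2045/32)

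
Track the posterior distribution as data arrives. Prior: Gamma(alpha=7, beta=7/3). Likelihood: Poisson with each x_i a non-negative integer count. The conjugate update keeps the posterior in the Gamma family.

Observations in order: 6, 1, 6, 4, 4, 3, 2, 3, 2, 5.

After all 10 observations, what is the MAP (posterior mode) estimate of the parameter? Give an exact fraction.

126/37

obs 1: x=6 → posterior Gamma(13, 10/3)
obs 2: x=1 → posterior Gamma(14, 13/3)
obs 3: x=6 → posterior Gamma(20, 16/3)
obs 4: x=4 → posterior Gamma(24, 19/3)
obs 5: x=4 → posterior Gamma(28, 22/3)
obs 6: x=3 → posterior Gamma(31, 25/3)
obs 7: x=2 → posterior Gamma(33, 28/3)
obs 8: x=3 → posterior Gamma(36, 31/3)
obs 9: x=2 → posterior Gamma(38, 34/3)
obs 10: x=5 → posterior Gamma(43, 37/3)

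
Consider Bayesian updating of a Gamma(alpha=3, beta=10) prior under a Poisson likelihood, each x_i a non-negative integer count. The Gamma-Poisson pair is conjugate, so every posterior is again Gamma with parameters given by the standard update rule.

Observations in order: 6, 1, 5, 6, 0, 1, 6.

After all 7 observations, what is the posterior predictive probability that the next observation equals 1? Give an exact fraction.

obs 1: x=6 → posterior Gamma(9, 11)
obs 2: x=1 → posterior Gamma(10, 12)
obs 3: x=5 → posterior Gamma(15, 13)
obs 4: x=6 → posterior Gamma(21, 14)
obs 5: x=0 → posterior Gamma(21, 15)
obs 6: x=1 → posterior Gamma(22, 16)
obs 7: x=6 → posterior Gamma(28, 17)

198457647338073906214110751562441287/632182772331990838274912705253998592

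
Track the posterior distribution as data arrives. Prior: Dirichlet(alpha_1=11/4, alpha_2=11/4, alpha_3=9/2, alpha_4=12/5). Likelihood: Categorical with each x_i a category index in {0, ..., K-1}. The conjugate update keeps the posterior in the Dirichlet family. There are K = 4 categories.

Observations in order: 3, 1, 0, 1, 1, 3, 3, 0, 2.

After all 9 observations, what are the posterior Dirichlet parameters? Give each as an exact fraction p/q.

obs 1: x=3 → posterior Dirichlet(11/4, 11/4, 9/2, 17/5)
obs 2: x=1 → posterior Dirichlet(11/4, 15/4, 9/2, 17/5)
obs 3: x=0 → posterior Dirichlet(15/4, 15/4, 9/2, 17/5)
obs 4: x=1 → posterior Dirichlet(15/4, 19/4, 9/2, 17/5)
obs 5: x=1 → posterior Dirichlet(15/4, 23/4, 9/2, 17/5)
obs 6: x=3 → posterior Dirichlet(15/4, 23/4, 9/2, 22/5)
obs 7: x=3 → posterior Dirichlet(15/4, 23/4, 9/2, 27/5)
obs 8: x=0 → posterior Dirichlet(19/4, 23/4, 9/2, 27/5)
obs 9: x=2 → posterior Dirichlet(19/4, 23/4, 11/2, 27/5)

alpha_1=19/4, alpha_2=23/4, alpha_3=11/2, alpha_4=27/5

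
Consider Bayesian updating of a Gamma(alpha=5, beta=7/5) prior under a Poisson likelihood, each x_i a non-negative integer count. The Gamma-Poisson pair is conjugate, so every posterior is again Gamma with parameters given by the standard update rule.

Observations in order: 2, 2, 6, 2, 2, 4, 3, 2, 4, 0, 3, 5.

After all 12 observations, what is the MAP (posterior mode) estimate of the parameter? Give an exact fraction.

195/67

obs 1: x=2 → posterior Gamma(7, 12/5)
obs 2: x=2 → posterior Gamma(9, 17/5)
obs 3: x=6 → posterior Gamma(15, 22/5)
obs 4: x=2 → posterior Gamma(17, 27/5)
obs 5: x=2 → posterior Gamma(19, 32/5)
obs 6: x=4 → posterior Gamma(23, 37/5)
obs 7: x=3 → posterior Gamma(26, 42/5)
obs 8: x=2 → posterior Gamma(28, 47/5)
obs 9: x=4 → posterior Gamma(32, 52/5)
obs 10: x=0 → posterior Gamma(32, 57/5)
obs 11: x=3 → posterior Gamma(35, 62/5)
obs 12: x=5 → posterior Gamma(40, 67/5)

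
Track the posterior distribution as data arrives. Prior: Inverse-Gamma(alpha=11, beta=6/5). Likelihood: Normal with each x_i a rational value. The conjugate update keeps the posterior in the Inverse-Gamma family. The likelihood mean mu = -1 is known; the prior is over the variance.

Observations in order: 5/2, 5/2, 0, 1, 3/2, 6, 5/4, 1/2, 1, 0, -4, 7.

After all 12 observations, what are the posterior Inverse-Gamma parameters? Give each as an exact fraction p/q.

obs 1: x=5/2 → posterior Inverse-Gamma(23/2, 293/40)
obs 2: x=5/2 → posterior Inverse-Gamma(12, 269/20)
obs 3: x=0 → posterior Inverse-Gamma(25/2, 279/20)
obs 4: x=1 → posterior Inverse-Gamma(13, 319/20)
obs 5: x=3/2 → posterior Inverse-Gamma(27/2, 763/40)
obs 6: x=6 → posterior Inverse-Gamma(14, 1743/40)
obs 7: x=5/4 → posterior Inverse-Gamma(29/2, 7377/160)
obs 8: x=1/2 → posterior Inverse-Gamma(15, 7557/160)
obs 9: x=1 → posterior Inverse-Gamma(31/2, 7877/160)
obs 10: x=0 → posterior Inverse-Gamma(16, 7957/160)
obs 11: x=-4 → posterior Inverse-Gamma(33/2, 8677/160)
obs 12: x=7 → posterior Inverse-Gamma(17, 13797/160)

alpha=17, beta=13797/160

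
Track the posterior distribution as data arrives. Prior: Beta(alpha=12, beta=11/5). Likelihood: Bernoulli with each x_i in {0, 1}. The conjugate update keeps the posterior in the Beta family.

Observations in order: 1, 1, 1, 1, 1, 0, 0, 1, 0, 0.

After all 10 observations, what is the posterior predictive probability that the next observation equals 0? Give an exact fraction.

obs 1: x=1 → posterior Beta(13, 11/5)
obs 2: x=1 → posterior Beta(14, 11/5)
obs 3: x=1 → posterior Beta(15, 11/5)
obs 4: x=1 → posterior Beta(16, 11/5)
obs 5: x=1 → posterior Beta(17, 11/5)
obs 6: x=0 → posterior Beta(17, 16/5)
obs 7: x=0 → posterior Beta(17, 21/5)
obs 8: x=1 → posterior Beta(18, 21/5)
obs 9: x=0 → posterior Beta(18, 26/5)
obs 10: x=0 → posterior Beta(18, 31/5)

31/121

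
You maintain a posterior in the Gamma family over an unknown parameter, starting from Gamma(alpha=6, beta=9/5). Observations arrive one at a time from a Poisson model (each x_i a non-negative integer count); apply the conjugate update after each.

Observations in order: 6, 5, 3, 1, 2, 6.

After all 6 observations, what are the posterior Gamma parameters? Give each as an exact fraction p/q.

alpha=29, beta=39/5

obs 1: x=6 → posterior Gamma(12, 14/5)
obs 2: x=5 → posterior Gamma(17, 19/5)
obs 3: x=3 → posterior Gamma(20, 24/5)
obs 4: x=1 → posterior Gamma(21, 29/5)
obs 5: x=2 → posterior Gamma(23, 34/5)
obs 6: x=6 → posterior Gamma(29, 39/5)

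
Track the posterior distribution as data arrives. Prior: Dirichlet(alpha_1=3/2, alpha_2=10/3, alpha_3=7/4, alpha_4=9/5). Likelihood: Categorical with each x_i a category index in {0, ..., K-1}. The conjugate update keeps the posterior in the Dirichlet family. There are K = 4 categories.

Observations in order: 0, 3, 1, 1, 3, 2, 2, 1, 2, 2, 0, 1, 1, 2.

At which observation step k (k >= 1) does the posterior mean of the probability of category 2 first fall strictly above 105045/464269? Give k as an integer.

obs 1: x=0 → posterior Dirichlet(5/2, 10/3, 7/4, 9/5)
obs 2: x=3 → posterior Dirichlet(5/2, 10/3, 7/4, 14/5)
obs 3: x=1 → posterior Dirichlet(5/2, 13/3, 7/4, 14/5)
obs 4: x=1 → posterior Dirichlet(5/2, 16/3, 7/4, 14/5)
obs 5: x=3 → posterior Dirichlet(5/2, 16/3, 7/4, 19/5)
obs 6: x=2 → posterior Dirichlet(5/2, 16/3, 11/4, 19/5)
obs 7: x=2 → posterior Dirichlet(5/2, 16/3, 15/4, 19/5)
obs 8: x=1 → posterior Dirichlet(5/2, 19/3, 15/4, 19/5)
obs 9: x=2 → posterior Dirichlet(5/2, 19/3, 19/4, 19/5)
obs 10: x=2 → posterior Dirichlet(5/2, 19/3, 23/4, 19/5)
obs 11: x=0 → posterior Dirichlet(7/2, 19/3, 23/4, 19/5)
obs 12: x=1 → posterior Dirichlet(7/2, 22/3, 23/4, 19/5)
obs 13: x=1 → posterior Dirichlet(7/2, 25/3, 23/4, 19/5)
obs 14: x=2 → posterior Dirichlet(7/2, 25/3, 27/4, 19/5)

k = 7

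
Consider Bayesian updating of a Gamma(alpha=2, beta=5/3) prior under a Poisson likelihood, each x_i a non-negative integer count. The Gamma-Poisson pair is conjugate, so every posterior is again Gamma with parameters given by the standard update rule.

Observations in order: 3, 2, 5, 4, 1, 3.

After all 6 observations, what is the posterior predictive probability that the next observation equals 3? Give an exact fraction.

obs 1: x=3 → posterior Gamma(5, 8/3)
obs 2: x=2 → posterior Gamma(7, 11/3)
obs 3: x=5 → posterior Gamma(12, 14/3)
obs 4: x=4 → posterior Gamma(16, 17/3)
obs 5: x=1 → posterior Gamma(17, 20/3)
obs 6: x=3 → posterior Gamma(20, 23/3)

17839439866723025034693890614395/87564286245550143815382827270144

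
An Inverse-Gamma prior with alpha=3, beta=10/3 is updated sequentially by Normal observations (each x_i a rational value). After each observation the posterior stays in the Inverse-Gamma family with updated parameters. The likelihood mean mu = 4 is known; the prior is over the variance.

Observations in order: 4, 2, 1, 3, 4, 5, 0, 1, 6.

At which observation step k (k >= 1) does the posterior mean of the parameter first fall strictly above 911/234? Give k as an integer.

obs 1: x=4 → posterior Inverse-Gamma(7/2, 10/3)
obs 2: x=2 → posterior Inverse-Gamma(4, 16/3)
obs 3: x=1 → posterior Inverse-Gamma(9/2, 59/6)
obs 4: x=3 → posterior Inverse-Gamma(5, 31/3)
obs 5: x=4 → posterior Inverse-Gamma(11/2, 31/3)
obs 6: x=5 → posterior Inverse-Gamma(6, 65/6)
obs 7: x=0 → posterior Inverse-Gamma(13/2, 113/6)
obs 8: x=1 → posterior Inverse-Gamma(7, 70/3)
obs 9: x=6 → posterior Inverse-Gamma(15/2, 76/3)

k = 9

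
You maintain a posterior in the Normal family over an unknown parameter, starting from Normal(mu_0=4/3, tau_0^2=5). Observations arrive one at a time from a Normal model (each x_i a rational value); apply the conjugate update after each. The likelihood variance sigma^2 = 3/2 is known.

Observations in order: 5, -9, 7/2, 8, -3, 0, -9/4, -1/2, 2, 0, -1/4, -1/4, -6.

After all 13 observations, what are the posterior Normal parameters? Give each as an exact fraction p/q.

obs 1: x=5 → posterior Normal(54/13, 15/13)
obs 2: x=-9 → posterior Normal(-36/23, 15/23)
obs 3: x=7/2 → posterior Normal(-1/33, 5/11)
obs 4: x=8 → posterior Normal(79/43, 15/43)
obs 5: x=-3 → posterior Normal(49/53, 15/53)
obs 6: x=0 → posterior Normal(7/9, 5/21)
obs 7: x=-9/4 → posterior Normal(53/146, 15/73)
obs 8: x=-1/2 → posterior Normal(43/166, 15/83)
obs 9: x=2 → posterior Normal(83/186, 5/31)
obs 10: x=0 → posterior Normal(83/206, 15/103)
obs 11: x=-1/4 → posterior Normal(39/113, 15/113)
obs 12: x=-1/4 → posterior Normal(73/246, 5/41)
obs 13: x=-6 → posterior Normal(-47/266, 15/133)

mu_0=-47/266, tau_0^2=15/133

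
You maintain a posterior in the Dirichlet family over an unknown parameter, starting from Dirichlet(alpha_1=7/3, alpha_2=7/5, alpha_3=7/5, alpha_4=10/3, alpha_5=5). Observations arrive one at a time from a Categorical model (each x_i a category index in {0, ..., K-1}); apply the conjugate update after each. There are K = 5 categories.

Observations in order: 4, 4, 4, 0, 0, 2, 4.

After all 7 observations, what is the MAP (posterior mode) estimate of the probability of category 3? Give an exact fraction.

35/232

obs 1: x=4 → posterior Dirichlet(7/3, 7/5, 7/5, 10/3, 6)
obs 2: x=4 → posterior Dirichlet(7/3, 7/5, 7/5, 10/3, 7)
obs 3: x=4 → posterior Dirichlet(7/3, 7/5, 7/5, 10/3, 8)
obs 4: x=0 → posterior Dirichlet(10/3, 7/5, 7/5, 10/3, 8)
obs 5: x=0 → posterior Dirichlet(13/3, 7/5, 7/5, 10/3, 8)
obs 6: x=2 → posterior Dirichlet(13/3, 7/5, 12/5, 10/3, 8)
obs 7: x=4 → posterior Dirichlet(13/3, 7/5, 12/5, 10/3, 9)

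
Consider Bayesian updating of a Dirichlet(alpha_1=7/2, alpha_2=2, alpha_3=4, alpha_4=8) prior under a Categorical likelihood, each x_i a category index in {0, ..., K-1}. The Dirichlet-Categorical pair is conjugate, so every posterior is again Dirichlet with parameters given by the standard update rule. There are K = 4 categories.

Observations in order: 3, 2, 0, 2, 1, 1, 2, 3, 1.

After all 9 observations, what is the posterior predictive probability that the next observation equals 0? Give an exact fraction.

obs 1: x=3 → posterior Dirichlet(7/2, 2, 4, 9)
obs 2: x=2 → posterior Dirichlet(7/2, 2, 5, 9)
obs 3: x=0 → posterior Dirichlet(9/2, 2, 5, 9)
obs 4: x=2 → posterior Dirichlet(9/2, 2, 6, 9)
obs 5: x=1 → posterior Dirichlet(9/2, 3, 6, 9)
obs 6: x=1 → posterior Dirichlet(9/2, 4, 6, 9)
obs 7: x=2 → posterior Dirichlet(9/2, 4, 7, 9)
obs 8: x=3 → posterior Dirichlet(9/2, 4, 7, 10)
obs 9: x=1 → posterior Dirichlet(9/2, 5, 7, 10)

9/53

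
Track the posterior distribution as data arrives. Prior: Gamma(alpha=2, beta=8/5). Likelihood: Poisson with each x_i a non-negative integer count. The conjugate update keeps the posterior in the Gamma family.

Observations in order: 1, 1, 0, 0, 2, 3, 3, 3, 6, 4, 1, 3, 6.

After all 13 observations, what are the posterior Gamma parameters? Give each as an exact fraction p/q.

alpha=35, beta=73/5

obs 1: x=1 → posterior Gamma(3, 13/5)
obs 2: x=1 → posterior Gamma(4, 18/5)
obs 3: x=0 → posterior Gamma(4, 23/5)
obs 4: x=0 → posterior Gamma(4, 28/5)
obs 5: x=2 → posterior Gamma(6, 33/5)
obs 6: x=3 → posterior Gamma(9, 38/5)
obs 7: x=3 → posterior Gamma(12, 43/5)
obs 8: x=3 → posterior Gamma(15, 48/5)
obs 9: x=6 → posterior Gamma(21, 53/5)
obs 10: x=4 → posterior Gamma(25, 58/5)
obs 11: x=1 → posterior Gamma(26, 63/5)
obs 12: x=3 → posterior Gamma(29, 68/5)
obs 13: x=6 → posterior Gamma(35, 73/5)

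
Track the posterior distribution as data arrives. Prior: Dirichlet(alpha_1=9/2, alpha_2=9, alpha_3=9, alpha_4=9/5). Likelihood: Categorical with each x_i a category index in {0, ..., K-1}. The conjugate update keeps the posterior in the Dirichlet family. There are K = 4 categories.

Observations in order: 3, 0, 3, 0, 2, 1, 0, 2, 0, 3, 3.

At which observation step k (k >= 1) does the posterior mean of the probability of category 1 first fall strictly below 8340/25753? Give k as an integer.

k = 4

obs 1: x=3 → posterior Dirichlet(9/2, 9, 9, 14/5)
obs 2: x=0 → posterior Dirichlet(11/2, 9, 9, 14/5)
obs 3: x=3 → posterior Dirichlet(11/2, 9, 9, 19/5)
obs 4: x=0 → posterior Dirichlet(13/2, 9, 9, 19/5)
obs 5: x=2 → posterior Dirichlet(13/2, 9, 10, 19/5)
obs 6: x=1 → posterior Dirichlet(13/2, 10, 10, 19/5)
obs 7: x=0 → posterior Dirichlet(15/2, 10, 10, 19/5)
obs 8: x=2 → posterior Dirichlet(15/2, 10, 11, 19/5)
obs 9: x=0 → posterior Dirichlet(17/2, 10, 11, 19/5)
obs 10: x=3 → posterior Dirichlet(17/2, 10, 11, 24/5)
obs 11: x=3 → posterior Dirichlet(17/2, 10, 11, 29/5)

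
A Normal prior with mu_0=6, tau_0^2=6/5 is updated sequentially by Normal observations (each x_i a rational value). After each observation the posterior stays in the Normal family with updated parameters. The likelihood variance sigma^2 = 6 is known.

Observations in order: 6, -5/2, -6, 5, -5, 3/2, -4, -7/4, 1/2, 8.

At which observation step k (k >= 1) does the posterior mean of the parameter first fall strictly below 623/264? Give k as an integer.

k = 7

obs 1: x=6 → posterior Normal(6, 1)
obs 2: x=-5/2 → posterior Normal(67/14, 6/7)
obs 3: x=-6 → posterior Normal(55/16, 3/4)
obs 4: x=5 → posterior Normal(65/18, 2/3)
obs 5: x=-5 → posterior Normal(11/4, 3/5)
obs 6: x=3/2 → posterior Normal(29/11, 6/11)
obs 7: x=-4 → posterior Normal(25/12, 1/2)
obs 8: x=-7/4 → posterior Normal(93/52, 6/13)
obs 9: x=1/2 → posterior Normal(95/56, 3/7)
obs 10: x=8 → posterior Normal(127/60, 2/5)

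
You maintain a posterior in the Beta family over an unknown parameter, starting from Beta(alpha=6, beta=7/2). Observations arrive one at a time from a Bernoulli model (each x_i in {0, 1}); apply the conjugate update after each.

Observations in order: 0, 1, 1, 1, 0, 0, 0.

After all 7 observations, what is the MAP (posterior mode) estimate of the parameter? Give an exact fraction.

16/29

obs 1: x=0 → posterior Beta(6, 9/2)
obs 2: x=1 → posterior Beta(7, 9/2)
obs 3: x=1 → posterior Beta(8, 9/2)
obs 4: x=1 → posterior Beta(9, 9/2)
obs 5: x=0 → posterior Beta(9, 11/2)
obs 6: x=0 → posterior Beta(9, 13/2)
obs 7: x=0 → posterior Beta(9, 15/2)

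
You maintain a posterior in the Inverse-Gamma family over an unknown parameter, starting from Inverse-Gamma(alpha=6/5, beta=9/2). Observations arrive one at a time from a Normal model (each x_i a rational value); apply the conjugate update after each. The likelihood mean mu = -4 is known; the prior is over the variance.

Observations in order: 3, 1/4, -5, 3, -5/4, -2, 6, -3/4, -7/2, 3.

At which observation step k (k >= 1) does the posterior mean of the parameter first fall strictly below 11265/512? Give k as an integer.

k = 6

obs 1: x=3 → posterior Inverse-Gamma(17/10, 29)
obs 2: x=1/4 → posterior Inverse-Gamma(11/5, 1217/32)
obs 3: x=-5 → posterior Inverse-Gamma(27/10, 1233/32)
obs 4: x=3 → posterior Inverse-Gamma(16/5, 2017/32)
obs 5: x=-5/4 → posterior Inverse-Gamma(37/10, 1069/16)
obs 6: x=-2 → posterior Inverse-Gamma(21/5, 1101/16)
obs 7: x=6 → posterior Inverse-Gamma(47/10, 1901/16)
obs 8: x=-3/4 → posterior Inverse-Gamma(26/5, 3971/32)
obs 9: x=-7/2 → posterior Inverse-Gamma(57/10, 3975/32)
obs 10: x=3 → posterior Inverse-Gamma(31/5, 4759/32)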